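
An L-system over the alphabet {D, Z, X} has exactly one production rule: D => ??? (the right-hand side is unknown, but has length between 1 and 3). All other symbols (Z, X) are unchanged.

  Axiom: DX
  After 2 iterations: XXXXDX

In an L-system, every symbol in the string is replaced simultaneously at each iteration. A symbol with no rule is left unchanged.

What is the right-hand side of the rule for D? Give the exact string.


Trying D => XXD:
  Step 0: DX
  Step 1: XXDX
  Step 2: XXXXDX
Matches the given result.

Answer: XXD


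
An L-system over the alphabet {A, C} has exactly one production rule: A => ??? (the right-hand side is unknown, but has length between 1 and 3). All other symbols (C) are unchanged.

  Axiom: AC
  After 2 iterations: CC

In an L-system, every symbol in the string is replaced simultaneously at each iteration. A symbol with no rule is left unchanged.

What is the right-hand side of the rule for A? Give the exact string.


Answer: C

Derivation:
Trying A => C:
  Step 0: AC
  Step 1: CC
  Step 2: CC
Matches the given result.


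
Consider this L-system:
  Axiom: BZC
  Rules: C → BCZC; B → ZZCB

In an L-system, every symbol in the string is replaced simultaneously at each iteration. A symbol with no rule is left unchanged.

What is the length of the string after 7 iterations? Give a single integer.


Answer: 2961

Derivation:
Step 0: length = 3
Step 1: length = 9
Step 2: length = 24
Step 3: length = 63
Step 4: length = 165
Step 5: length = 432
Step 6: length = 1131
Step 7: length = 2961


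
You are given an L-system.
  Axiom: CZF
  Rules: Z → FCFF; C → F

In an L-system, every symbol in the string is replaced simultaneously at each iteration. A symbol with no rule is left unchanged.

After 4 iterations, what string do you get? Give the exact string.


Step 0: CZF
Step 1: FFCFFF
Step 2: FFFFFF
Step 3: FFFFFF
Step 4: FFFFFF

Answer: FFFFFF


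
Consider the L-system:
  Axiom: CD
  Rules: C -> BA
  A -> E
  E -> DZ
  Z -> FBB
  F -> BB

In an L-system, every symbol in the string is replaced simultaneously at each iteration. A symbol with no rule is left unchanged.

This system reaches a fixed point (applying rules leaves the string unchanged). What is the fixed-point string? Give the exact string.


Answer: BDBBBBD

Derivation:
Step 0: CD
Step 1: BAD
Step 2: BED
Step 3: BDZD
Step 4: BDFBBD
Step 5: BDBBBBD
Step 6: BDBBBBD  (unchanged — fixed point at step 5)


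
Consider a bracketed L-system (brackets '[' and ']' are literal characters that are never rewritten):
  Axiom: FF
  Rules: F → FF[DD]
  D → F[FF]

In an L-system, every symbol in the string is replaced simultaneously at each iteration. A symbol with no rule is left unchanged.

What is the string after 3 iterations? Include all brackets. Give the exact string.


Step 0: FF
Step 1: FF[DD]FF[DD]
Step 2: FF[DD]FF[DD][F[FF]F[FF]]FF[DD]FF[DD][F[FF]F[FF]]
Step 3: FF[DD]FF[DD][F[FF]F[FF]]FF[DD]FF[DD][F[FF]F[FF]][FF[DD][FF[DD]FF[DD]]FF[DD][FF[DD]FF[DD]]]FF[DD]FF[DD][F[FF]F[FF]]FF[DD]FF[DD][F[FF]F[FF]][FF[DD][FF[DD]FF[DD]]FF[DD][FF[DD]FF[DD]]]

Answer: FF[DD]FF[DD][F[FF]F[FF]]FF[DD]FF[DD][F[FF]F[FF]][FF[DD][FF[DD]FF[DD]]FF[DD][FF[DD]FF[DD]]]FF[DD]FF[DD][F[FF]F[FF]]FF[DD]FF[DD][F[FF]F[FF]][FF[DD][FF[DD]FF[DD]]FF[DD][FF[DD]FF[DD]]]


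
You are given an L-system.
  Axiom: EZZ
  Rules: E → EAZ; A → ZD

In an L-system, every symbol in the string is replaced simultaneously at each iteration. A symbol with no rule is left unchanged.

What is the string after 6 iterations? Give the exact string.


Step 0: EZZ
Step 1: EAZZZ
Step 2: EAZZDZZZ
Step 3: EAZZDZZDZZZ
Step 4: EAZZDZZDZZDZZZ
Step 5: EAZZDZZDZZDZZDZZZ
Step 6: EAZZDZZDZZDZZDZZDZZZ

Answer: EAZZDZZDZZDZZDZZDZZZ


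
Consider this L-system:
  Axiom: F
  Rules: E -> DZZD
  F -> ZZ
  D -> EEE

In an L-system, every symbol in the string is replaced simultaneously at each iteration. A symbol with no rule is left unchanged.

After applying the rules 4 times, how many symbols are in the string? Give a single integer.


Answer: 2

Derivation:
Step 0: length = 1
Step 1: length = 2
Step 2: length = 2
Step 3: length = 2
Step 4: length = 2


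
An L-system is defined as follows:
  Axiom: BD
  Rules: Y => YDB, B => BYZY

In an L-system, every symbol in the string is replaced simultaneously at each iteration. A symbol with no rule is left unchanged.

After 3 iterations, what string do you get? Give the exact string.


Answer: BYZYYDBZYDBYDBDBYZYZYDBDBYZYD

Derivation:
Step 0: BD
Step 1: BYZYD
Step 2: BYZYYDBZYDBD
Step 3: BYZYYDBZYDBYDBDBYZYZYDBDBYZYD


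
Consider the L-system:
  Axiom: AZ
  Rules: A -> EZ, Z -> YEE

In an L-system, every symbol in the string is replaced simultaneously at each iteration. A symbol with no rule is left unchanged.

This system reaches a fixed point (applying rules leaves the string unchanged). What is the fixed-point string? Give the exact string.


Answer: EYEEYEE

Derivation:
Step 0: AZ
Step 1: EZYEE
Step 2: EYEEYEE
Step 3: EYEEYEE  (unchanged — fixed point at step 2)


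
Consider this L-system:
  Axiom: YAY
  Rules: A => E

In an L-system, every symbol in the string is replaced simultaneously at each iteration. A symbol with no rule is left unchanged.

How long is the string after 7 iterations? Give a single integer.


Answer: 3

Derivation:
Step 0: length = 3
Step 1: length = 3
Step 2: length = 3
Step 3: length = 3
Step 4: length = 3
Step 5: length = 3
Step 6: length = 3
Step 7: length = 3


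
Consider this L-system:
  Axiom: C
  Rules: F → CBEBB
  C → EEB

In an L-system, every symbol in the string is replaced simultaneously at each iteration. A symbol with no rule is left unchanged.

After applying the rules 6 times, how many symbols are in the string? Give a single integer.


Step 0: length = 1
Step 1: length = 3
Step 2: length = 3
Step 3: length = 3
Step 4: length = 3
Step 5: length = 3
Step 6: length = 3

Answer: 3


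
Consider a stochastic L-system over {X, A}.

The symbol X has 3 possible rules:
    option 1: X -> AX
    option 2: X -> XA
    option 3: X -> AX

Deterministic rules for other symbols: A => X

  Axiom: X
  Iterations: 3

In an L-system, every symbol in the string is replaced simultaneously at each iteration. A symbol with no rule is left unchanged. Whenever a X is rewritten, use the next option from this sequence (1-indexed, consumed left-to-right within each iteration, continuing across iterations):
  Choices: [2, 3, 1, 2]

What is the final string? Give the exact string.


Step 0: X
Step 1: XA  (used choices [2])
Step 2: AXX  (used choices [3])
Step 3: XAXXA  (used choices [1, 2])

Answer: XAXXA


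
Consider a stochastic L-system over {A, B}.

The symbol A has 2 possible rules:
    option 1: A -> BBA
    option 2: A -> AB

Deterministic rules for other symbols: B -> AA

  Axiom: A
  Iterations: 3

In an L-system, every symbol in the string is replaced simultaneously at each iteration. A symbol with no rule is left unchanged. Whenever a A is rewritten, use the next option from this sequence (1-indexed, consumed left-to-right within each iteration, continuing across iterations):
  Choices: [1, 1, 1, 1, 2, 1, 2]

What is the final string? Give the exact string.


Step 0: A
Step 1: BBA  (used choices [1])
Step 2: AAAABBA  (used choices [1])
Step 3: BBABBAABBBAAAAAAB  (used choices [1, 1, 2, 1, 2])

Answer: BBABBAABBBAAAAAAB


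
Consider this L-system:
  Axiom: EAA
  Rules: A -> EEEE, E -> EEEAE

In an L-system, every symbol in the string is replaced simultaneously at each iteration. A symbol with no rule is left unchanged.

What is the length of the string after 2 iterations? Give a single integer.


Answer: 64

Derivation:
Step 0: length = 3
Step 1: length = 13
Step 2: length = 64


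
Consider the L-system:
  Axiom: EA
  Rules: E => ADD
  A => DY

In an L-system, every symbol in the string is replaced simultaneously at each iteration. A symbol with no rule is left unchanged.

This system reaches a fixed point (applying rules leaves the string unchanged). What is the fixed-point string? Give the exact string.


Step 0: EA
Step 1: ADDDY
Step 2: DYDDDY
Step 3: DYDDDY  (unchanged — fixed point at step 2)

Answer: DYDDDY


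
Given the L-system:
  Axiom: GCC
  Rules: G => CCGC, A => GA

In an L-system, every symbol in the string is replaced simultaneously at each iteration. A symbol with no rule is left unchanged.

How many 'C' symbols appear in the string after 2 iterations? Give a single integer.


Answer: 8

Derivation:
Step 0: GCC  (2 'C')
Step 1: CCGCCC  (5 'C')
Step 2: CCCCGCCCC  (8 'C')


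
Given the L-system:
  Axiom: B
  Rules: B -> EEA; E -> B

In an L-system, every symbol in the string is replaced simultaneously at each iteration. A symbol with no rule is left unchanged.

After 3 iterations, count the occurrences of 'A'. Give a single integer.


Step 0: B  (0 'A')
Step 1: EEA  (1 'A')
Step 2: BBA  (1 'A')
Step 3: EEAEEAA  (3 'A')

Answer: 3


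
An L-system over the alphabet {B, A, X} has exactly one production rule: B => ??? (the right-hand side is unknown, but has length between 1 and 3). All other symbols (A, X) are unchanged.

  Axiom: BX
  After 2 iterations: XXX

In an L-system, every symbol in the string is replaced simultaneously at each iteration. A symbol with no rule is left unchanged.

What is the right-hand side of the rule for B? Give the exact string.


Answer: XX

Derivation:
Trying B => XX:
  Step 0: BX
  Step 1: XXX
  Step 2: XXX
Matches the given result.


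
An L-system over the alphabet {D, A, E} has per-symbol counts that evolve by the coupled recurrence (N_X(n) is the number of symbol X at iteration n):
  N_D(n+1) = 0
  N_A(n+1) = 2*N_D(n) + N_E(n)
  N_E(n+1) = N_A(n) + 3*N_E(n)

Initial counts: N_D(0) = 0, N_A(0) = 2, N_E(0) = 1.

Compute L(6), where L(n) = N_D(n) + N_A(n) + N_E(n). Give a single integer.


Step 0: N_D=0, N_A=2, N_E=1, L=3
Step 1: N_D=0, N_A=1, N_E=5, L=6
Step 2: N_D=0, N_A=5, N_E=16, L=21
Step 3: N_D=0, N_A=16, N_E=53, L=69
Step 4: N_D=0, N_A=53, N_E=175, L=228
Step 5: N_D=0, N_A=175, N_E=578, L=753
Step 6: N_D=0, N_A=578, N_E=1909, L=2487

Answer: 2487


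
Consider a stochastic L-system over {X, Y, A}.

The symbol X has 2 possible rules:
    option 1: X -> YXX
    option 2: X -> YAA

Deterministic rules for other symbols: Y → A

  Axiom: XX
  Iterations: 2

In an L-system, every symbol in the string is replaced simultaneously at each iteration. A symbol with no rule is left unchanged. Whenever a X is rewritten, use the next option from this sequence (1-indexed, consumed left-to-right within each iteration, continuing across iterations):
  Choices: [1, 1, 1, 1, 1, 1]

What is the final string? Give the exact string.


Step 0: XX
Step 1: YXXYXX  (used choices [1, 1])
Step 2: AYXXYXXAYXXYXX  (used choices [1, 1, 1, 1])

Answer: AYXXYXXAYXXYXX


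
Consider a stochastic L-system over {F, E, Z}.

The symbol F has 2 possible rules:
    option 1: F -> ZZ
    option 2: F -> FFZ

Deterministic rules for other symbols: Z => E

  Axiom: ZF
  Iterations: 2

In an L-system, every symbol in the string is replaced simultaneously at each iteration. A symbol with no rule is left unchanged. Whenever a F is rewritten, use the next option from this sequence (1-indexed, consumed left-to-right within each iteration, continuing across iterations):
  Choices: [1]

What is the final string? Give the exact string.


Answer: EEE

Derivation:
Step 0: ZF
Step 1: EZZ  (used choices [1])
Step 2: EEE  (used choices [])


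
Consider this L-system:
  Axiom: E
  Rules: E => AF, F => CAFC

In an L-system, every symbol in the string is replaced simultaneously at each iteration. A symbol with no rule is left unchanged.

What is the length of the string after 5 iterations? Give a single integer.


Answer: 14

Derivation:
Step 0: length = 1
Step 1: length = 2
Step 2: length = 5
Step 3: length = 8
Step 4: length = 11
Step 5: length = 14


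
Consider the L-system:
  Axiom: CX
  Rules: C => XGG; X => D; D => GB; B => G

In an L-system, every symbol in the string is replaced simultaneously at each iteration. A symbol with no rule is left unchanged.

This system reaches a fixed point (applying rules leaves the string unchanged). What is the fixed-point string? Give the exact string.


Step 0: CX
Step 1: XGGD
Step 2: DGGGB
Step 3: GBGGGG
Step 4: GGGGGG
Step 5: GGGGGG  (unchanged — fixed point at step 4)

Answer: GGGGGG


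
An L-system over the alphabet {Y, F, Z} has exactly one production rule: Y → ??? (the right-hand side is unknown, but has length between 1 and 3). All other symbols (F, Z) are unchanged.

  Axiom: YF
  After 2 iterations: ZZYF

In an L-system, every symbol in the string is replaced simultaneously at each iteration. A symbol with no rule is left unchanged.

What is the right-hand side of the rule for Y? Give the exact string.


Trying Y → ZY:
  Step 0: YF
  Step 1: ZYF
  Step 2: ZZYF
Matches the given result.

Answer: ZY


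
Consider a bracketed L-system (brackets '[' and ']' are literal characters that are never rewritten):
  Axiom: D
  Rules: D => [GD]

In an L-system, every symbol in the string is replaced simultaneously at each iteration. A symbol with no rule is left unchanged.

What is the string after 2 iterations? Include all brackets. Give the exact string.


Answer: [G[GD]]

Derivation:
Step 0: D
Step 1: [GD]
Step 2: [G[GD]]


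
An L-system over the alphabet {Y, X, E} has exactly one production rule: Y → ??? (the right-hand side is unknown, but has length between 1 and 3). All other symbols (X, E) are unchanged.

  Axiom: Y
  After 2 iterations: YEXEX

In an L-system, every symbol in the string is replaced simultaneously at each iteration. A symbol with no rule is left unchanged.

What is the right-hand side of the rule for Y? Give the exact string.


Answer: YEX

Derivation:
Trying Y → YEX:
  Step 0: Y
  Step 1: YEX
  Step 2: YEXEX
Matches the given result.


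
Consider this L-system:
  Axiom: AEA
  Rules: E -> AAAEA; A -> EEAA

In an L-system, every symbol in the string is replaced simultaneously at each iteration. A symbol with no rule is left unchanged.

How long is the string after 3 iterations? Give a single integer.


Answer: 249

Derivation:
Step 0: length = 3
Step 1: length = 13
Step 2: length = 57
Step 3: length = 249


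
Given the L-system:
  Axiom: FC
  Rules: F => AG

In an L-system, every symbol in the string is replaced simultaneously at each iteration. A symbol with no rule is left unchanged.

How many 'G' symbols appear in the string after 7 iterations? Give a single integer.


Answer: 1

Derivation:
Step 0: FC  (0 'G')
Step 1: AGC  (1 'G')
Step 2: AGC  (1 'G')
Step 3: AGC  (1 'G')
Step 4: AGC  (1 'G')
Step 5: AGC  (1 'G')
Step 6: AGC  (1 'G')
Step 7: AGC  (1 'G')


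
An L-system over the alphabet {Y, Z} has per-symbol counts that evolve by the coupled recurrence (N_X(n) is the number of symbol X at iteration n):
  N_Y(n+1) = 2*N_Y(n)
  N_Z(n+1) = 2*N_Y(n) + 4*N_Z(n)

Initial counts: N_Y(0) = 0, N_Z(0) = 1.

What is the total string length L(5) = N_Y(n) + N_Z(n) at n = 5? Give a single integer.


Step 0: N_Y=0, N_Z=1, L=1
Step 1: N_Y=0, N_Z=4, L=4
Step 2: N_Y=0, N_Z=16, L=16
Step 3: N_Y=0, N_Z=64, L=64
Step 4: N_Y=0, N_Z=256, L=256
Step 5: N_Y=0, N_Z=1024, L=1024

Answer: 1024


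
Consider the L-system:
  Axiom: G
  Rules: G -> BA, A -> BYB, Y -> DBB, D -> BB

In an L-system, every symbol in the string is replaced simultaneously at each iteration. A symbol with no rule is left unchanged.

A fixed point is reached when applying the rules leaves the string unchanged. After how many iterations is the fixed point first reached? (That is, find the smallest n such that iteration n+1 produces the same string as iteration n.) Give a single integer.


Step 0: G
Step 1: BA
Step 2: BBYB
Step 3: BBDBBB
Step 4: BBBBBBB
Step 5: BBBBBBB  (unchanged — fixed point at step 4)

Answer: 4


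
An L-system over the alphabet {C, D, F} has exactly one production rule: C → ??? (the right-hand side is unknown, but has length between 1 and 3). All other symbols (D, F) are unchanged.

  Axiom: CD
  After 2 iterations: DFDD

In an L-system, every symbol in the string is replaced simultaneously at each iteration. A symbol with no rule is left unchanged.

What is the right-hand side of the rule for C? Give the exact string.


Answer: DFD

Derivation:
Trying C → DFD:
  Step 0: CD
  Step 1: DFDD
  Step 2: DFDD
Matches the given result.


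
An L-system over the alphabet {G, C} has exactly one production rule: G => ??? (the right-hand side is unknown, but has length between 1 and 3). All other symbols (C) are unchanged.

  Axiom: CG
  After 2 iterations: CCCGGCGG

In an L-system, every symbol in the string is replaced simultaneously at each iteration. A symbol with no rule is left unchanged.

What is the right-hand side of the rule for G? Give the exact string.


Answer: CGG

Derivation:
Trying G => CGG:
  Step 0: CG
  Step 1: CCGG
  Step 2: CCCGGCGG
Matches the given result.


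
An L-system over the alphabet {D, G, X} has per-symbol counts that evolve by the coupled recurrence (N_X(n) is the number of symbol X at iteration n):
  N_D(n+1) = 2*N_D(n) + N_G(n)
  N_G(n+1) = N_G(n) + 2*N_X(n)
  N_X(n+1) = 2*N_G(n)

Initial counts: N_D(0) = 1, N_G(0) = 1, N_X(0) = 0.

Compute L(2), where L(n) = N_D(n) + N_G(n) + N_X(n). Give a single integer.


Step 0: N_D=1, N_G=1, N_X=0, L=2
Step 1: N_D=3, N_G=1, N_X=2, L=6
Step 2: N_D=7, N_G=5, N_X=2, L=14

Answer: 14


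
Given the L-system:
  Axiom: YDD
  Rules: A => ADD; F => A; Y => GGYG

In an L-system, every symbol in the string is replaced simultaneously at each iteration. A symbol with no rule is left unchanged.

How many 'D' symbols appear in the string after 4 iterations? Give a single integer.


Step 0: YDD  (2 'D')
Step 1: GGYGDD  (2 'D')
Step 2: GGGGYGGDD  (2 'D')
Step 3: GGGGGGYGGGDD  (2 'D')
Step 4: GGGGGGGGYGGGGDD  (2 'D')

Answer: 2


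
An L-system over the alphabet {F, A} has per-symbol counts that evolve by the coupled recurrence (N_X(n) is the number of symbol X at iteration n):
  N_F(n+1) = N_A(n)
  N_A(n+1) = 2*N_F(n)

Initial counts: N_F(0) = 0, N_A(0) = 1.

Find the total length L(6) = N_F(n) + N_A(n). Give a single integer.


Answer: 8

Derivation:
Step 0: N_F=0, N_A=1, L=1
Step 1: N_F=1, N_A=0, L=1
Step 2: N_F=0, N_A=2, L=2
Step 3: N_F=2, N_A=0, L=2
Step 4: N_F=0, N_A=4, L=4
Step 5: N_F=4, N_A=0, L=4
Step 6: N_F=0, N_A=8, L=8


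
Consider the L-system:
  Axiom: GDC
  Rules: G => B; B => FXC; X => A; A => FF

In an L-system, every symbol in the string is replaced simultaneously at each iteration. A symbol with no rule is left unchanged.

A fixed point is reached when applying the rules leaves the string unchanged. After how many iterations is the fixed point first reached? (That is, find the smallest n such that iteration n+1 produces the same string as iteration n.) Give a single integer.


Step 0: GDC
Step 1: BDC
Step 2: FXCDC
Step 3: FACDC
Step 4: FFFCDC
Step 5: FFFCDC  (unchanged — fixed point at step 4)

Answer: 4


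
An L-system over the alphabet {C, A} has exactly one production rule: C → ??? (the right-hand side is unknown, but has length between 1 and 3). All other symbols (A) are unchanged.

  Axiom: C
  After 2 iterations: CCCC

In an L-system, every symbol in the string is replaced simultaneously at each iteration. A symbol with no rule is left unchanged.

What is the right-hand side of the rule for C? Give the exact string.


Trying C → CC:
  Step 0: C
  Step 1: CC
  Step 2: CCCC
Matches the given result.

Answer: CC


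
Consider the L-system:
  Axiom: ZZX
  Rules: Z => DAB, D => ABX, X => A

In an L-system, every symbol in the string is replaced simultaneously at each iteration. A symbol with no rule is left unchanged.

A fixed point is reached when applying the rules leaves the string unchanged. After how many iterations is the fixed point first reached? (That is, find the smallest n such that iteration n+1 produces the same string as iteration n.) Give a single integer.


Step 0: ZZX
Step 1: DABDABA
Step 2: ABXABABXABA
Step 3: ABAABABAABA
Step 4: ABAABABAABA  (unchanged — fixed point at step 3)

Answer: 3


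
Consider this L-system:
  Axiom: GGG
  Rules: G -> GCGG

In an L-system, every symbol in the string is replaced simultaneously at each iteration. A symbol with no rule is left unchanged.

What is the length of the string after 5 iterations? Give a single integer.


Answer: 1092

Derivation:
Step 0: length = 3
Step 1: length = 12
Step 2: length = 39
Step 3: length = 120
Step 4: length = 363
Step 5: length = 1092


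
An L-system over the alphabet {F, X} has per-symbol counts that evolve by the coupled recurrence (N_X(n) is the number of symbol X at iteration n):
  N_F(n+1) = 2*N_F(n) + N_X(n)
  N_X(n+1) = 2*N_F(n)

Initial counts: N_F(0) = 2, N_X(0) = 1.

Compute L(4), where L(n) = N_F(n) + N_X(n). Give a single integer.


Step 0: N_F=2, N_X=1, L=3
Step 1: N_F=5, N_X=4, L=9
Step 2: N_F=14, N_X=10, L=24
Step 3: N_F=38, N_X=28, L=66
Step 4: N_F=104, N_X=76, L=180

Answer: 180


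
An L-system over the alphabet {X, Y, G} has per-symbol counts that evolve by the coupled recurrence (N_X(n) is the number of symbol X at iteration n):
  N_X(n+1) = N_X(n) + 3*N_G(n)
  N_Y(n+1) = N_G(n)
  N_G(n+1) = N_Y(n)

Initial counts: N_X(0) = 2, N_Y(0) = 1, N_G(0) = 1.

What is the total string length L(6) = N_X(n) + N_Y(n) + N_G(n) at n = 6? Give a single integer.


Step 0: N_X=2, N_Y=1, N_G=1, L=4
Step 1: N_X=5, N_Y=1, N_G=1, L=7
Step 2: N_X=8, N_Y=1, N_G=1, L=10
Step 3: N_X=11, N_Y=1, N_G=1, L=13
Step 4: N_X=14, N_Y=1, N_G=1, L=16
Step 5: N_X=17, N_Y=1, N_G=1, L=19
Step 6: N_X=20, N_Y=1, N_G=1, L=22

Answer: 22


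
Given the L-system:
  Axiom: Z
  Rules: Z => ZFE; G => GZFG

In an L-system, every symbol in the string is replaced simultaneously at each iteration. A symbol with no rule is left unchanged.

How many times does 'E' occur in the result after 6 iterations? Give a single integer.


Step 0: Z  (0 'E')
Step 1: ZFE  (1 'E')
Step 2: ZFEFE  (2 'E')
Step 3: ZFEFEFE  (3 'E')
Step 4: ZFEFEFEFE  (4 'E')
Step 5: ZFEFEFEFEFE  (5 'E')
Step 6: ZFEFEFEFEFEFE  (6 'E')

Answer: 6


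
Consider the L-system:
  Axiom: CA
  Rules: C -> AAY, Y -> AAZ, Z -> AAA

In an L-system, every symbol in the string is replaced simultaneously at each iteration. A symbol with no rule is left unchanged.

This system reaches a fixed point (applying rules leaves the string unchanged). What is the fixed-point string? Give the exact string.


Step 0: CA
Step 1: AAYA
Step 2: AAAAZA
Step 3: AAAAAAAA
Step 4: AAAAAAAA  (unchanged — fixed point at step 3)

Answer: AAAAAAAA


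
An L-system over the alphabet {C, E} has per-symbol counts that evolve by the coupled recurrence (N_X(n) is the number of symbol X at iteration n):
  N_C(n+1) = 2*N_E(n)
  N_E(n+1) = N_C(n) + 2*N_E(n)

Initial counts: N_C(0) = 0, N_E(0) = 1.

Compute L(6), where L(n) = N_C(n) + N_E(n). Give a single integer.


Step 0: N_C=0, N_E=1, L=1
Step 1: N_C=2, N_E=2, L=4
Step 2: N_C=4, N_E=6, L=10
Step 3: N_C=12, N_E=16, L=28
Step 4: N_C=32, N_E=44, L=76
Step 5: N_C=88, N_E=120, L=208
Step 6: N_C=240, N_E=328, L=568

Answer: 568


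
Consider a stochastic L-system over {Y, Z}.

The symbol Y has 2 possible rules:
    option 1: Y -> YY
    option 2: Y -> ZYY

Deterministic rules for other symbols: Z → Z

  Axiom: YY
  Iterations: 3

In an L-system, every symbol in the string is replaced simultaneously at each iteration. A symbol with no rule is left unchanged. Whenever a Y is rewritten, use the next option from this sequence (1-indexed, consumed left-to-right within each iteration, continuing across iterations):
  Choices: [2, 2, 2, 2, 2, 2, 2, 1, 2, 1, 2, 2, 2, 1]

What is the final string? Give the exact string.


Answer: ZZZYYYYZZYYYYZZZYYZYYZZYYYY

Derivation:
Step 0: YY
Step 1: ZYYZYY  (used choices [2, 2])
Step 2: ZZYYZYYZZYYZYY  (used choices [2, 2, 2, 2])
Step 3: ZZZYYYYZZYYYYZZZYYZYYZZYYYY  (used choices [2, 1, 2, 1, 2, 2, 2, 1])


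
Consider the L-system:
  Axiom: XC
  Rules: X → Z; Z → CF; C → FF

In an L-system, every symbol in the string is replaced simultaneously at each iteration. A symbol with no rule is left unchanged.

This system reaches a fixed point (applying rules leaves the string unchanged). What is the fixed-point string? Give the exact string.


Answer: FFFFF

Derivation:
Step 0: XC
Step 1: ZFF
Step 2: CFFF
Step 3: FFFFF
Step 4: FFFFF  (unchanged — fixed point at step 3)


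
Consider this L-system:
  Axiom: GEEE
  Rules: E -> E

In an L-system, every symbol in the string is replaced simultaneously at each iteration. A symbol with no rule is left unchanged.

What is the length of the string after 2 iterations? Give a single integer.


Step 0: length = 4
Step 1: length = 4
Step 2: length = 4

Answer: 4


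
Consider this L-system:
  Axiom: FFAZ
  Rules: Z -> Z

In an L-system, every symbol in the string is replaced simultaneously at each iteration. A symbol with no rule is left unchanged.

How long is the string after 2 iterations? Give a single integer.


Answer: 4

Derivation:
Step 0: length = 4
Step 1: length = 4
Step 2: length = 4


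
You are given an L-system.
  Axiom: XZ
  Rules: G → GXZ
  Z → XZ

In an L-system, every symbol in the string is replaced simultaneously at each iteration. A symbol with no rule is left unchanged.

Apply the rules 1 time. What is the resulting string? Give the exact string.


Step 0: XZ
Step 1: XXZ

Answer: XXZ


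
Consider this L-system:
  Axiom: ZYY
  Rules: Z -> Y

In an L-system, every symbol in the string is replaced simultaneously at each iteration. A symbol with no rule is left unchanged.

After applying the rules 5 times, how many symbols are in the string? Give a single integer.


Answer: 3

Derivation:
Step 0: length = 3
Step 1: length = 3
Step 2: length = 3
Step 3: length = 3
Step 4: length = 3
Step 5: length = 3


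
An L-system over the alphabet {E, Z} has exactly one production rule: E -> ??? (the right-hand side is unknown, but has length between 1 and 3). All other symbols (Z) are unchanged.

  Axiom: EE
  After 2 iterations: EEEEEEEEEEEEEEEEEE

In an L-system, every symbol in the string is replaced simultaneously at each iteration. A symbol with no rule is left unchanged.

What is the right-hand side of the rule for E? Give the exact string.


Trying E -> EEE:
  Step 0: EE
  Step 1: EEEEEE
  Step 2: EEEEEEEEEEEEEEEEEE
Matches the given result.

Answer: EEE


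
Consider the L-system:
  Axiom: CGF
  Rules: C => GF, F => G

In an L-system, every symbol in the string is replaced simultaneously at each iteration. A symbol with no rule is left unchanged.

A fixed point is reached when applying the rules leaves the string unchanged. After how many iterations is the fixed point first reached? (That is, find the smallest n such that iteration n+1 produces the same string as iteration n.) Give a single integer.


Answer: 2

Derivation:
Step 0: CGF
Step 1: GFGG
Step 2: GGGG
Step 3: GGGG  (unchanged — fixed point at step 2)


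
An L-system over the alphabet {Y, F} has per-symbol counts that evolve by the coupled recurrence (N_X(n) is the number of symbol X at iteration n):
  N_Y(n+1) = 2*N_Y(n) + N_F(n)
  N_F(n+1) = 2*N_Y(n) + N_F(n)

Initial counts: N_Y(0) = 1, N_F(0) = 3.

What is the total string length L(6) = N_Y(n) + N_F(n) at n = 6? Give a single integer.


Answer: 2430

Derivation:
Step 0: N_Y=1, N_F=3, L=4
Step 1: N_Y=5, N_F=5, L=10
Step 2: N_Y=15, N_F=15, L=30
Step 3: N_Y=45, N_F=45, L=90
Step 4: N_Y=135, N_F=135, L=270
Step 5: N_Y=405, N_F=405, L=810
Step 6: N_Y=1215, N_F=1215, L=2430


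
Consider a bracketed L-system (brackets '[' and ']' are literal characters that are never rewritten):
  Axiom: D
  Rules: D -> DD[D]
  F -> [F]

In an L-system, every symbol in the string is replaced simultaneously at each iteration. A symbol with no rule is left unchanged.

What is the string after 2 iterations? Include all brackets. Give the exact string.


Step 0: D
Step 1: DD[D]
Step 2: DD[D]DD[D][DD[D]]

Answer: DD[D]DD[D][DD[D]]


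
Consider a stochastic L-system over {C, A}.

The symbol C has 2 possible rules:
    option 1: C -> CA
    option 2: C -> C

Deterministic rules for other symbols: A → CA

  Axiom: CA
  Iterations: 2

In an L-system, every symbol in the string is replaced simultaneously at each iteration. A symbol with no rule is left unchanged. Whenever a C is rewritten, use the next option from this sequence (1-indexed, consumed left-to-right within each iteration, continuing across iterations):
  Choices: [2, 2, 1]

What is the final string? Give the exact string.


Answer: CCACA

Derivation:
Step 0: CA
Step 1: CCA  (used choices [2])
Step 2: CCACA  (used choices [2, 1])


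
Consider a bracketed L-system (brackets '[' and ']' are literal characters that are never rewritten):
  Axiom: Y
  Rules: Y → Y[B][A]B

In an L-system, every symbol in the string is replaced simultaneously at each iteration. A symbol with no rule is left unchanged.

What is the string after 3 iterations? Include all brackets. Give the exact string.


Answer: Y[B][A]B[B][A]B[B][A]B

Derivation:
Step 0: Y
Step 1: Y[B][A]B
Step 2: Y[B][A]B[B][A]B
Step 3: Y[B][A]B[B][A]B[B][A]B


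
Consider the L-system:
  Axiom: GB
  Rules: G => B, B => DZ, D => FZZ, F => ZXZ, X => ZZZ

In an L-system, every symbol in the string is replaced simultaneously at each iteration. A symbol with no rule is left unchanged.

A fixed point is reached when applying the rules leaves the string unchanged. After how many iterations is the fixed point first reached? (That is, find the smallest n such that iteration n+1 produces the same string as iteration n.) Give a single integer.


Step 0: GB
Step 1: BDZ
Step 2: DZFZZZ
Step 3: FZZZZXZZZZ
Step 4: ZXZZZZZZZZZZZZ
Step 5: ZZZZZZZZZZZZZZZZ
Step 6: ZZZZZZZZZZZZZZZZ  (unchanged — fixed point at step 5)

Answer: 5


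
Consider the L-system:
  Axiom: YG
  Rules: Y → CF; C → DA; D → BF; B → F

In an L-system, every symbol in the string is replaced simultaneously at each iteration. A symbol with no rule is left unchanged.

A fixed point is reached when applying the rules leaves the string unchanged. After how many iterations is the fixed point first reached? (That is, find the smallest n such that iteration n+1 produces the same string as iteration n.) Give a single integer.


Answer: 4

Derivation:
Step 0: YG
Step 1: CFG
Step 2: DAFG
Step 3: BFAFG
Step 4: FFAFG
Step 5: FFAFG  (unchanged — fixed point at step 4)


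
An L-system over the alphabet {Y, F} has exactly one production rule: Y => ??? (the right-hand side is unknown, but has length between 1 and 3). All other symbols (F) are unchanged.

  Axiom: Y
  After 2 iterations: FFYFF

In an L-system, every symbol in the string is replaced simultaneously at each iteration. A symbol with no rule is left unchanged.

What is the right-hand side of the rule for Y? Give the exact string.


Trying Y => FYF:
  Step 0: Y
  Step 1: FYF
  Step 2: FFYFF
Matches the given result.

Answer: FYF


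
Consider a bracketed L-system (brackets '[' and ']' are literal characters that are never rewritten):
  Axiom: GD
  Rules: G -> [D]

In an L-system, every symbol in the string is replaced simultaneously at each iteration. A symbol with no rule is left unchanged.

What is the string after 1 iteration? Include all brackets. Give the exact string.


Answer: [D]D

Derivation:
Step 0: GD
Step 1: [D]D


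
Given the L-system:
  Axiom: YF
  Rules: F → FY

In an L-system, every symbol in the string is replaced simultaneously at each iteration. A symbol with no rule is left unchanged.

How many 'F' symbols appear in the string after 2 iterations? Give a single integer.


Answer: 1

Derivation:
Step 0: YF  (1 'F')
Step 1: YFY  (1 'F')
Step 2: YFYY  (1 'F')


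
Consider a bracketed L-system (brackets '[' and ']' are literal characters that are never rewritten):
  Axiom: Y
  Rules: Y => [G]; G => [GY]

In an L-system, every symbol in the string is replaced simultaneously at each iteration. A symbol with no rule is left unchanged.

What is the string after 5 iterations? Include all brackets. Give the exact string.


Answer: [[[[[GY][G]][[GY]]][[[GY][G]]]]]

Derivation:
Step 0: Y
Step 1: [G]
Step 2: [[GY]]
Step 3: [[[GY][G]]]
Step 4: [[[[GY][G]][[GY]]]]
Step 5: [[[[[GY][G]][[GY]]][[[GY][G]]]]]


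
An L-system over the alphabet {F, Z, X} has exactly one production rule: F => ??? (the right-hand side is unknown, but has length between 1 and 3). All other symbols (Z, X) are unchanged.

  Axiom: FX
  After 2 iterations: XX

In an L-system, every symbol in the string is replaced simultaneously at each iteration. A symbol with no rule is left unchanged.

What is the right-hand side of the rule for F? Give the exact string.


Trying F => X:
  Step 0: FX
  Step 1: XX
  Step 2: XX
Matches the given result.

Answer: X


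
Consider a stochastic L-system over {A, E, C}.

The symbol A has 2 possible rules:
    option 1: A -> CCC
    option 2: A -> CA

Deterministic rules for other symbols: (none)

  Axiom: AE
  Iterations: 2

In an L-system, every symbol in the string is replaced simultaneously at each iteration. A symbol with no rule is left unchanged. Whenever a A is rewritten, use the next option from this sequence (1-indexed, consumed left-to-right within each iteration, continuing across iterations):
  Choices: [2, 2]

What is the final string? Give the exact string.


Step 0: AE
Step 1: CAE  (used choices [2])
Step 2: CCAE  (used choices [2])

Answer: CCAE


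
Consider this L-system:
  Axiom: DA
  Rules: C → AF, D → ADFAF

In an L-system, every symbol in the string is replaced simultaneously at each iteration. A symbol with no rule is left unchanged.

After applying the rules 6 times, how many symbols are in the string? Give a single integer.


Step 0: length = 2
Step 1: length = 6
Step 2: length = 10
Step 3: length = 14
Step 4: length = 18
Step 5: length = 22
Step 6: length = 26

Answer: 26


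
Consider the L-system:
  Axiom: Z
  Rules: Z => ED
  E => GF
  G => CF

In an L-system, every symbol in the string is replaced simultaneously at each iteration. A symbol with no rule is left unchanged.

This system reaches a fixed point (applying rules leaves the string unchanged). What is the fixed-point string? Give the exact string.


Answer: CFFD

Derivation:
Step 0: Z
Step 1: ED
Step 2: GFD
Step 3: CFFD
Step 4: CFFD  (unchanged — fixed point at step 3)


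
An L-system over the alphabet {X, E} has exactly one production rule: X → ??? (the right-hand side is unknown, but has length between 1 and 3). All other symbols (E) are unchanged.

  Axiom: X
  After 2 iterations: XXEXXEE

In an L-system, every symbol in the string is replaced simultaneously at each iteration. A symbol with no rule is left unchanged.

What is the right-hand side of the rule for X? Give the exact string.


Trying X → XXE:
  Step 0: X
  Step 1: XXE
  Step 2: XXEXXEE
Matches the given result.

Answer: XXE


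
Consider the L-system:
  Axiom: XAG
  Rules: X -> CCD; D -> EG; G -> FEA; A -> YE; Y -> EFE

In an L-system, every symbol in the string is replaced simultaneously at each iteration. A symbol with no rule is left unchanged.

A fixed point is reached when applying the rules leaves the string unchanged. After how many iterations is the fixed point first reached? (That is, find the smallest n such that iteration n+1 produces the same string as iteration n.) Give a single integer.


Answer: 5

Derivation:
Step 0: XAG
Step 1: CCDYEFEA
Step 2: CCEGEFEEFEYE
Step 3: CCEFEAEFEEFEEFEE
Step 4: CCEFEYEEFEEFEEFEE
Step 5: CCEFEEFEEEFEEFEEFEE
Step 6: CCEFEEFEEEFEEFEEFEE  (unchanged — fixed point at step 5)


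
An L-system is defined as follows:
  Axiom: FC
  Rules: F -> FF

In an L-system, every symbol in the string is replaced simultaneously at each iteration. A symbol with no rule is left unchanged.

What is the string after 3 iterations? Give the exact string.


Step 0: FC
Step 1: FFC
Step 2: FFFFC
Step 3: FFFFFFFFC

Answer: FFFFFFFFC


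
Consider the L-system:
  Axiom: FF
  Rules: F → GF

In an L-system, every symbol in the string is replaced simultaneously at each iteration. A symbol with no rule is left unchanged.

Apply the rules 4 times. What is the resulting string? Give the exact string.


Answer: GGGGFGGGGF

Derivation:
Step 0: FF
Step 1: GFGF
Step 2: GGFGGF
Step 3: GGGFGGGF
Step 4: GGGGFGGGGF


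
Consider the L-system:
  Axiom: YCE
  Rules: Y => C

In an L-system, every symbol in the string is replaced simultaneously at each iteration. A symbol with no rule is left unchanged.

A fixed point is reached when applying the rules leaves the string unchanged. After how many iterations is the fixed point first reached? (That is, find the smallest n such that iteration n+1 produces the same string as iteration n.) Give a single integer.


Step 0: YCE
Step 1: CCE
Step 2: CCE  (unchanged — fixed point at step 1)

Answer: 1


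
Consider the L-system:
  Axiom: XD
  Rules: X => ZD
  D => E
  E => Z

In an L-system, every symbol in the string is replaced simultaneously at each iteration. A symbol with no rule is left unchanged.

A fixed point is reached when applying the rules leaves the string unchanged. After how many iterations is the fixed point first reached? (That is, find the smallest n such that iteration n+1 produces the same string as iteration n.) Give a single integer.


Answer: 3

Derivation:
Step 0: XD
Step 1: ZDE
Step 2: ZEZ
Step 3: ZZZ
Step 4: ZZZ  (unchanged — fixed point at step 3)


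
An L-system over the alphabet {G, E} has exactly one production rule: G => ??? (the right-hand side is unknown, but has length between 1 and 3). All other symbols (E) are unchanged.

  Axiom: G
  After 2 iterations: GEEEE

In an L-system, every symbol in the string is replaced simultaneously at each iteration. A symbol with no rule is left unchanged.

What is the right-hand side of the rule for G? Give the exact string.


Answer: GEE

Derivation:
Trying G => GEE:
  Step 0: G
  Step 1: GEE
  Step 2: GEEEE
Matches the given result.


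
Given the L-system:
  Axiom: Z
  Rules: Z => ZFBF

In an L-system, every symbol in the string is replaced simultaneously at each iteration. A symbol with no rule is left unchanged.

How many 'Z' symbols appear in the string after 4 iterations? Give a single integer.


Step 0: Z  (1 'Z')
Step 1: ZFBF  (1 'Z')
Step 2: ZFBFFBF  (1 'Z')
Step 3: ZFBFFBFFBF  (1 'Z')
Step 4: ZFBFFBFFBFFBF  (1 'Z')

Answer: 1


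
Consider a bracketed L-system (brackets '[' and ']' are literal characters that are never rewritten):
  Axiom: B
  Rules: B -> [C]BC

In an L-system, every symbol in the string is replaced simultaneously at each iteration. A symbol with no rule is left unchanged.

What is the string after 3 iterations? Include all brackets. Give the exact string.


Step 0: B
Step 1: [C]BC
Step 2: [C][C]BCC
Step 3: [C][C][C]BCCC

Answer: [C][C][C]BCCC


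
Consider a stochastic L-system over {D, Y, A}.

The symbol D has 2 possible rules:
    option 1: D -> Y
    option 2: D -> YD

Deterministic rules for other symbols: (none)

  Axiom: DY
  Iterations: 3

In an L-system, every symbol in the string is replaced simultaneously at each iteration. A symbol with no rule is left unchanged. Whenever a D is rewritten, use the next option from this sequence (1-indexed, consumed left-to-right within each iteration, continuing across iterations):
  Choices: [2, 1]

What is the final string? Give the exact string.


Answer: YYY

Derivation:
Step 0: DY
Step 1: YDY  (used choices [2])
Step 2: YYY  (used choices [1])
Step 3: YYY  (used choices [])


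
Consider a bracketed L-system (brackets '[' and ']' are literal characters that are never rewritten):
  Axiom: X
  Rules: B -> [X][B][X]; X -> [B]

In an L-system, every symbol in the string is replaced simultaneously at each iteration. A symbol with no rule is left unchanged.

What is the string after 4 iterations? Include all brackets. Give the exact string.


Step 0: X
Step 1: [B]
Step 2: [[X][B][X]]
Step 3: [[[B]][[X][B][X]][[B]]]
Step 4: [[[[X][B][X]]][[[B]][[X][B][X]][[B]]][[[X][B][X]]]]

Answer: [[[[X][B][X]]][[[B]][[X][B][X]][[B]]][[[X][B][X]]]]
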